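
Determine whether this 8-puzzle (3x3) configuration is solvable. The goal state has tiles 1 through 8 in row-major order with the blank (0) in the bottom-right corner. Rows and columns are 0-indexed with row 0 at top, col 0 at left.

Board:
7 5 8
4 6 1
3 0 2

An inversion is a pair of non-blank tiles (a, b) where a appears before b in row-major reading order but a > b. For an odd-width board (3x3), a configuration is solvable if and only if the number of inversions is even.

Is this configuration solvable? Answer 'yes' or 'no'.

Answer: yes

Derivation:
Inversions (pairs i<j in row-major order where tile[i] > tile[j] > 0): 22
22 is even, so the puzzle is solvable.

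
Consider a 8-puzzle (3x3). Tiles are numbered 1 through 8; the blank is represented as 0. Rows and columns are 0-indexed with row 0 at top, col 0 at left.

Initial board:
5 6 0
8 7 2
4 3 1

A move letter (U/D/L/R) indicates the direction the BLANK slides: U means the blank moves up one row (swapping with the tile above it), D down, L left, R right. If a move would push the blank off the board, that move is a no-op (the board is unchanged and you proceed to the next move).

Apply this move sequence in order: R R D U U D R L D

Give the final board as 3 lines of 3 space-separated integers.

Answer: 5 6 2
8 3 7
4 0 1

Derivation:
After move 1 (R):
5 6 0
8 7 2
4 3 1

After move 2 (R):
5 6 0
8 7 2
4 3 1

After move 3 (D):
5 6 2
8 7 0
4 3 1

After move 4 (U):
5 6 0
8 7 2
4 3 1

After move 5 (U):
5 6 0
8 7 2
4 3 1

After move 6 (D):
5 6 2
8 7 0
4 3 1

After move 7 (R):
5 6 2
8 7 0
4 3 1

After move 8 (L):
5 6 2
8 0 7
4 3 1

After move 9 (D):
5 6 2
8 3 7
4 0 1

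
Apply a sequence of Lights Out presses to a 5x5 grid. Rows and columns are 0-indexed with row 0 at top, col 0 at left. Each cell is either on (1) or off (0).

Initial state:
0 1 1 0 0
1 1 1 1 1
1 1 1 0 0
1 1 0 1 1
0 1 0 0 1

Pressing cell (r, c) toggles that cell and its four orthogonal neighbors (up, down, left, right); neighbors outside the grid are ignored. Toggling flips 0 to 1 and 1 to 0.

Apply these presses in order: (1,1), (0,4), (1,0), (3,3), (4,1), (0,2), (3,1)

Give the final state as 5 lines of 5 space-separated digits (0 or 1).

Answer: 1 1 0 0 1
1 1 1 1 0
0 1 1 1 0
0 1 0 0 0
1 1 1 1 1

Derivation:
After press 1 at (1,1):
0 0 1 0 0
0 0 0 1 1
1 0 1 0 0
1 1 0 1 1
0 1 0 0 1

After press 2 at (0,4):
0 0 1 1 1
0 0 0 1 0
1 0 1 0 0
1 1 0 1 1
0 1 0 0 1

After press 3 at (1,0):
1 0 1 1 1
1 1 0 1 0
0 0 1 0 0
1 1 0 1 1
0 1 0 0 1

After press 4 at (3,3):
1 0 1 1 1
1 1 0 1 0
0 0 1 1 0
1 1 1 0 0
0 1 0 1 1

After press 5 at (4,1):
1 0 1 1 1
1 1 0 1 0
0 0 1 1 0
1 0 1 0 0
1 0 1 1 1

After press 6 at (0,2):
1 1 0 0 1
1 1 1 1 0
0 0 1 1 0
1 0 1 0 0
1 0 1 1 1

After press 7 at (3,1):
1 1 0 0 1
1 1 1 1 0
0 1 1 1 0
0 1 0 0 0
1 1 1 1 1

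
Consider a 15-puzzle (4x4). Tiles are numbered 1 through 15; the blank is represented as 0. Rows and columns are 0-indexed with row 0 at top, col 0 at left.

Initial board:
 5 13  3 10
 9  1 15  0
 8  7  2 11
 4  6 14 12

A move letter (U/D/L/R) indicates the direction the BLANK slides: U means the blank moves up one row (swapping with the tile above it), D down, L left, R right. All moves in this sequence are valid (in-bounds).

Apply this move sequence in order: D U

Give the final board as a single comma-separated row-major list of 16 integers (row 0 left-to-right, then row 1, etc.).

After move 1 (D):
 5 13  3 10
 9  1 15 11
 8  7  2  0
 4  6 14 12

After move 2 (U):
 5 13  3 10
 9  1 15  0
 8  7  2 11
 4  6 14 12

Answer: 5, 13, 3, 10, 9, 1, 15, 0, 8, 7, 2, 11, 4, 6, 14, 12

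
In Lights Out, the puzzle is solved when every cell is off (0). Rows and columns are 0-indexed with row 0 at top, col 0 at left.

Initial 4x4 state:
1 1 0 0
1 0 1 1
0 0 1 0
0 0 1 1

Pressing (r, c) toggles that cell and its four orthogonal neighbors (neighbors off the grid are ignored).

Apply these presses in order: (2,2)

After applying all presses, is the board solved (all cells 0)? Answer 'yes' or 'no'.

After press 1 at (2,2):
1 1 0 0
1 0 0 1
0 1 0 1
0 0 0 1

Lights still on: 7

Answer: no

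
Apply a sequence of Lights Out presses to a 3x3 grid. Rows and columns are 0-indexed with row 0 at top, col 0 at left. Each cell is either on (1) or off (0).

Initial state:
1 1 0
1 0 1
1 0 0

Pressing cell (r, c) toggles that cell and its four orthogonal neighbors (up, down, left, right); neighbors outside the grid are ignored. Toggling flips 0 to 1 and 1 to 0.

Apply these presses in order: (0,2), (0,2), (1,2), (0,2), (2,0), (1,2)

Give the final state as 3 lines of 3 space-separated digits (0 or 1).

Answer: 1 0 1
0 0 0
0 1 0

Derivation:
After press 1 at (0,2):
1 0 1
1 0 0
1 0 0

After press 2 at (0,2):
1 1 0
1 0 1
1 0 0

After press 3 at (1,2):
1 1 1
1 1 0
1 0 1

After press 4 at (0,2):
1 0 0
1 1 1
1 0 1

After press 5 at (2,0):
1 0 0
0 1 1
0 1 1

After press 6 at (1,2):
1 0 1
0 0 0
0 1 0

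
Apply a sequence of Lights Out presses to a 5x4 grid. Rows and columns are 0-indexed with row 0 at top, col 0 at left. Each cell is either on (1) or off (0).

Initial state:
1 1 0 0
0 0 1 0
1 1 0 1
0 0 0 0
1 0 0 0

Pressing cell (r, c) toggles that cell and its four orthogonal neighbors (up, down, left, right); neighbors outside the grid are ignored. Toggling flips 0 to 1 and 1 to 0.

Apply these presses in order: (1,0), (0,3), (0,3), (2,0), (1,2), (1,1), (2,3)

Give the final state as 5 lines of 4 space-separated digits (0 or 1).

Answer: 0 0 1 0
1 1 1 0
1 1 0 0
1 0 0 1
1 0 0 0

Derivation:
After press 1 at (1,0):
0 1 0 0
1 1 1 0
0 1 0 1
0 0 0 0
1 0 0 0

After press 2 at (0,3):
0 1 1 1
1 1 1 1
0 1 0 1
0 0 0 0
1 0 0 0

After press 3 at (0,3):
0 1 0 0
1 1 1 0
0 1 0 1
0 0 0 0
1 0 0 0

After press 4 at (2,0):
0 1 0 0
0 1 1 0
1 0 0 1
1 0 0 0
1 0 0 0

After press 5 at (1,2):
0 1 1 0
0 0 0 1
1 0 1 1
1 0 0 0
1 0 0 0

After press 6 at (1,1):
0 0 1 0
1 1 1 1
1 1 1 1
1 0 0 0
1 0 0 0

After press 7 at (2,3):
0 0 1 0
1 1 1 0
1 1 0 0
1 0 0 1
1 0 0 0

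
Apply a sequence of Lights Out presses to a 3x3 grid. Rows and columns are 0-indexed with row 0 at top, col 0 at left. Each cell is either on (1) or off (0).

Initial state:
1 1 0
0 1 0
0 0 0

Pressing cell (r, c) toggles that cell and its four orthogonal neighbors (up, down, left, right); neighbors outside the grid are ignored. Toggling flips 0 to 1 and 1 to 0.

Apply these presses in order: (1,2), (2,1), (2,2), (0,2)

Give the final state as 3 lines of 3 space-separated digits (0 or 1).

Answer: 1 0 0
0 1 1
1 0 1

Derivation:
After press 1 at (1,2):
1 1 1
0 0 1
0 0 1

After press 2 at (2,1):
1 1 1
0 1 1
1 1 0

After press 3 at (2,2):
1 1 1
0 1 0
1 0 1

After press 4 at (0,2):
1 0 0
0 1 1
1 0 1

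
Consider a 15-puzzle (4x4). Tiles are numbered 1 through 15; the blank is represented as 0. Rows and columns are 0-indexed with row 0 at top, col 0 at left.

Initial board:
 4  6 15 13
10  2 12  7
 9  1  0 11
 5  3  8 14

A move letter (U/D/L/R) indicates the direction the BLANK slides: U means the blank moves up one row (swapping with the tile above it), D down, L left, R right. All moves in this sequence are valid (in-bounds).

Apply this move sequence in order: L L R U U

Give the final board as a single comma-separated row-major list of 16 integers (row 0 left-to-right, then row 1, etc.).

After move 1 (L):
 4  6 15 13
10  2 12  7
 9  0  1 11
 5  3  8 14

After move 2 (L):
 4  6 15 13
10  2 12  7
 0  9  1 11
 5  3  8 14

After move 3 (R):
 4  6 15 13
10  2 12  7
 9  0  1 11
 5  3  8 14

After move 4 (U):
 4  6 15 13
10  0 12  7
 9  2  1 11
 5  3  8 14

After move 5 (U):
 4  0 15 13
10  6 12  7
 9  2  1 11
 5  3  8 14

Answer: 4, 0, 15, 13, 10, 6, 12, 7, 9, 2, 1, 11, 5, 3, 8, 14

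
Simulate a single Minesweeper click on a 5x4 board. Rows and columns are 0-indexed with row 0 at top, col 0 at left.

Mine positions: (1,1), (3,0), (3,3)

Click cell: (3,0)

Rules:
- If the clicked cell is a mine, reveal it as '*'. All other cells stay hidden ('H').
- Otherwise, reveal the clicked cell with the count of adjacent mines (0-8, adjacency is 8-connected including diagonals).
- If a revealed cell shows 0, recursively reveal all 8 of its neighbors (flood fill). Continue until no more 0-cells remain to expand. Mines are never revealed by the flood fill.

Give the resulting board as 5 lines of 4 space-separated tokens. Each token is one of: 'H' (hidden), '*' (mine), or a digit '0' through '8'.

H H H H
H H H H
H H H H
* H H H
H H H H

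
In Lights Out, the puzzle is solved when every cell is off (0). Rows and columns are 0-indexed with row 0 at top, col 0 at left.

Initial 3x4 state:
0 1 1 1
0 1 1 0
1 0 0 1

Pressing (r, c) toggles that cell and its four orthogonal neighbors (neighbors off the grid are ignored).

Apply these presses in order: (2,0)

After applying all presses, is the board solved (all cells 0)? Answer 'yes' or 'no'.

After press 1 at (2,0):
0 1 1 1
1 1 1 0
0 1 0 1

Lights still on: 8

Answer: no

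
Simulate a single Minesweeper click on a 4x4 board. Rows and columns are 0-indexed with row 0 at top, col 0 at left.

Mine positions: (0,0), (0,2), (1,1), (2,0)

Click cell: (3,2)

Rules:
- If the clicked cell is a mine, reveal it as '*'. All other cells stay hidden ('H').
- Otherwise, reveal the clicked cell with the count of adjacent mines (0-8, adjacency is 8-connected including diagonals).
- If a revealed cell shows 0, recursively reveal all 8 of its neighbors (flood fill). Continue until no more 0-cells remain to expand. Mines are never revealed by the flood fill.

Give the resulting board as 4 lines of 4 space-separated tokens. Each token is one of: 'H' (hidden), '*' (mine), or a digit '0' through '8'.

H H H H
H H 2 1
H 2 1 0
H 1 0 0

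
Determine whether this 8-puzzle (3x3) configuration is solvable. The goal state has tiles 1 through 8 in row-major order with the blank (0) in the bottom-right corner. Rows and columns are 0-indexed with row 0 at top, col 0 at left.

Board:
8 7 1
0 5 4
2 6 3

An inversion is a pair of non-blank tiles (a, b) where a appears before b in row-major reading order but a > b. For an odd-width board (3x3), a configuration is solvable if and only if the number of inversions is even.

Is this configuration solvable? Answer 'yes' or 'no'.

Answer: no

Derivation:
Inversions (pairs i<j in row-major order where tile[i] > tile[j] > 0): 19
19 is odd, so the puzzle is not solvable.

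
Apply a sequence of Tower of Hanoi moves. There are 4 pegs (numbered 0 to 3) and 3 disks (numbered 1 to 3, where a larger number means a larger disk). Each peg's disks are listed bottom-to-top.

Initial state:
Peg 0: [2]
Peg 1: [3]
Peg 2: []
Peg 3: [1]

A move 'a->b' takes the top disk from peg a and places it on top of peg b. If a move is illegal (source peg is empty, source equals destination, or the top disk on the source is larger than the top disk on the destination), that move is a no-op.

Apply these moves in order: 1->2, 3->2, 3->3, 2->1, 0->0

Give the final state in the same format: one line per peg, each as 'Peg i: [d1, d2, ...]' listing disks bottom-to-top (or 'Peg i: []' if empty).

After move 1 (1->2):
Peg 0: [2]
Peg 1: []
Peg 2: [3]
Peg 3: [1]

After move 2 (3->2):
Peg 0: [2]
Peg 1: []
Peg 2: [3, 1]
Peg 3: []

After move 3 (3->3):
Peg 0: [2]
Peg 1: []
Peg 2: [3, 1]
Peg 3: []

After move 4 (2->1):
Peg 0: [2]
Peg 1: [1]
Peg 2: [3]
Peg 3: []

After move 5 (0->0):
Peg 0: [2]
Peg 1: [1]
Peg 2: [3]
Peg 3: []

Answer: Peg 0: [2]
Peg 1: [1]
Peg 2: [3]
Peg 3: []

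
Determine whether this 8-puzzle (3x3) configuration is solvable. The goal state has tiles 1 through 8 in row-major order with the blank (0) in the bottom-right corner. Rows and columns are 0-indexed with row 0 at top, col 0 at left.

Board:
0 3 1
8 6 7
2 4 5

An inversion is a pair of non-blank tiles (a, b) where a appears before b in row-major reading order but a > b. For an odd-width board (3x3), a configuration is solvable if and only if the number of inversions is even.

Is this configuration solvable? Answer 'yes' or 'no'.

Answer: no

Derivation:
Inversions (pairs i<j in row-major order where tile[i] > tile[j] > 0): 13
13 is odd, so the puzzle is not solvable.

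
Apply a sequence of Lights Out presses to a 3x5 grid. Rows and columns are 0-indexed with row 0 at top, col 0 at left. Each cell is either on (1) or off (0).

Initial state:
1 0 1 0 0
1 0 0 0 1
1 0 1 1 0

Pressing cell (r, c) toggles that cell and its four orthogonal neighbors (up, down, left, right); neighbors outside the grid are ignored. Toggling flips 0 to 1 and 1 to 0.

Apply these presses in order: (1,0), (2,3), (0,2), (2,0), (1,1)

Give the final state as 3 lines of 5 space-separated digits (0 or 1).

Answer: 0 0 0 1 0
0 0 0 1 1
1 0 0 0 1

Derivation:
After press 1 at (1,0):
0 0 1 0 0
0 1 0 0 1
0 0 1 1 0

After press 2 at (2,3):
0 0 1 0 0
0 1 0 1 1
0 0 0 0 1

After press 3 at (0,2):
0 1 0 1 0
0 1 1 1 1
0 0 0 0 1

After press 4 at (2,0):
0 1 0 1 0
1 1 1 1 1
1 1 0 0 1

After press 5 at (1,1):
0 0 0 1 0
0 0 0 1 1
1 0 0 0 1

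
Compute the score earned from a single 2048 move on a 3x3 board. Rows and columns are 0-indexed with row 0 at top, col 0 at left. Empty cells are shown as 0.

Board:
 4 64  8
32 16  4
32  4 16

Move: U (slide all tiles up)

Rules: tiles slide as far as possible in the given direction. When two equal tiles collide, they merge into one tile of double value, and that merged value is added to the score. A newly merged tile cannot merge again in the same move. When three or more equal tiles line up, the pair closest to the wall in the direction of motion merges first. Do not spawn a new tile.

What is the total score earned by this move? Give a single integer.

Answer: 64

Derivation:
Slide up:
col 0: [4, 32, 32] -> [4, 64, 0]  score +64 (running 64)
col 1: [64, 16, 4] -> [64, 16, 4]  score +0 (running 64)
col 2: [8, 4, 16] -> [8, 4, 16]  score +0 (running 64)
Board after move:
 4 64  8
64 16  4
 0  4 16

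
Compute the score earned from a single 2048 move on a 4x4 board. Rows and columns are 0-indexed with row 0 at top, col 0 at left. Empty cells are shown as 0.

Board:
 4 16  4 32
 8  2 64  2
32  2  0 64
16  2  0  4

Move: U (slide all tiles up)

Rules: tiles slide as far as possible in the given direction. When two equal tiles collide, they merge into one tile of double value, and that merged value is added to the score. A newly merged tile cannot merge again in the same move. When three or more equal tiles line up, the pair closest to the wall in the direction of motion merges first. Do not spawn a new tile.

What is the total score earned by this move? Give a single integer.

Slide up:
col 0: [4, 8, 32, 16] -> [4, 8, 32, 16]  score +0 (running 0)
col 1: [16, 2, 2, 2] -> [16, 4, 2, 0]  score +4 (running 4)
col 2: [4, 64, 0, 0] -> [4, 64, 0, 0]  score +0 (running 4)
col 3: [32, 2, 64, 4] -> [32, 2, 64, 4]  score +0 (running 4)
Board after move:
 4 16  4 32
 8  4 64  2
32  2  0 64
16  0  0  4

Answer: 4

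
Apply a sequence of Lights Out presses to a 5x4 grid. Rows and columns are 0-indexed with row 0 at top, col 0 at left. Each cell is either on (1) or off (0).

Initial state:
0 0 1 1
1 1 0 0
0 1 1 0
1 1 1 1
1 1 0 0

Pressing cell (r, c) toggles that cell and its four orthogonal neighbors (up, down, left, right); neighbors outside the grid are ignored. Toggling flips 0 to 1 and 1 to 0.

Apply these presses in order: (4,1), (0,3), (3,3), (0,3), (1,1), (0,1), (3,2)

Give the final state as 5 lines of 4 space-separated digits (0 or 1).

Answer: 1 0 0 1
0 1 1 0
0 0 0 1
1 1 1 1
0 0 0 1

Derivation:
After press 1 at (4,1):
0 0 1 1
1 1 0 0
0 1 1 0
1 0 1 1
0 0 1 0

After press 2 at (0,3):
0 0 0 0
1 1 0 1
0 1 1 0
1 0 1 1
0 0 1 0

After press 3 at (3,3):
0 0 0 0
1 1 0 1
0 1 1 1
1 0 0 0
0 0 1 1

After press 4 at (0,3):
0 0 1 1
1 1 0 0
0 1 1 1
1 0 0 0
0 0 1 1

After press 5 at (1,1):
0 1 1 1
0 0 1 0
0 0 1 1
1 0 0 0
0 0 1 1

After press 6 at (0,1):
1 0 0 1
0 1 1 0
0 0 1 1
1 0 0 0
0 0 1 1

After press 7 at (3,2):
1 0 0 1
0 1 1 0
0 0 0 1
1 1 1 1
0 0 0 1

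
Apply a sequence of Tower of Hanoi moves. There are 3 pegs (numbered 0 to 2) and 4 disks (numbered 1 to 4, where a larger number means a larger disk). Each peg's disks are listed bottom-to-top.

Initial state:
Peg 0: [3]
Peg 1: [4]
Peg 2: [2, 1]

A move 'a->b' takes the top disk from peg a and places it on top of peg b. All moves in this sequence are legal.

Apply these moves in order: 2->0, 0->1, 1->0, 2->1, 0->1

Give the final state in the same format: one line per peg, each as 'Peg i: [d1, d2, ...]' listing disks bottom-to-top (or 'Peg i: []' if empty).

After move 1 (2->0):
Peg 0: [3, 1]
Peg 1: [4]
Peg 2: [2]

After move 2 (0->1):
Peg 0: [3]
Peg 1: [4, 1]
Peg 2: [2]

After move 3 (1->0):
Peg 0: [3, 1]
Peg 1: [4]
Peg 2: [2]

After move 4 (2->1):
Peg 0: [3, 1]
Peg 1: [4, 2]
Peg 2: []

After move 5 (0->1):
Peg 0: [3]
Peg 1: [4, 2, 1]
Peg 2: []

Answer: Peg 0: [3]
Peg 1: [4, 2, 1]
Peg 2: []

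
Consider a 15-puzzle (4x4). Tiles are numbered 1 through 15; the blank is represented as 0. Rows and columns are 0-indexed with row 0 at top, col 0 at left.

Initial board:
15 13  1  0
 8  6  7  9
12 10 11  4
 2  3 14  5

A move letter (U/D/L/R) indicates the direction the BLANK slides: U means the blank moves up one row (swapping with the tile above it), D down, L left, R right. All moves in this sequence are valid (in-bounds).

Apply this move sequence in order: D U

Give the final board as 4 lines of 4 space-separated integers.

After move 1 (D):
15 13  1  9
 8  6  7  0
12 10 11  4
 2  3 14  5

After move 2 (U):
15 13  1  0
 8  6  7  9
12 10 11  4
 2  3 14  5

Answer: 15 13  1  0
 8  6  7  9
12 10 11  4
 2  3 14  5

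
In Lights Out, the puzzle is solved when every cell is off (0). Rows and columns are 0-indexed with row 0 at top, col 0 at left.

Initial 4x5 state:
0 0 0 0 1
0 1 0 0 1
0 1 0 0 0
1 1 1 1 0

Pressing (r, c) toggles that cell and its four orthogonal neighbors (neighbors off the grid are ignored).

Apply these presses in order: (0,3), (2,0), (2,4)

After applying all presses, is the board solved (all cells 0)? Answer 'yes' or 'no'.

After press 1 at (0,3):
0 0 1 1 0
0 1 0 1 1
0 1 0 0 0
1 1 1 1 0

After press 2 at (2,0):
0 0 1 1 0
1 1 0 1 1
1 0 0 0 0
0 1 1 1 0

After press 3 at (2,4):
0 0 1 1 0
1 1 0 1 0
1 0 0 1 1
0 1 1 1 1

Lights still on: 12

Answer: no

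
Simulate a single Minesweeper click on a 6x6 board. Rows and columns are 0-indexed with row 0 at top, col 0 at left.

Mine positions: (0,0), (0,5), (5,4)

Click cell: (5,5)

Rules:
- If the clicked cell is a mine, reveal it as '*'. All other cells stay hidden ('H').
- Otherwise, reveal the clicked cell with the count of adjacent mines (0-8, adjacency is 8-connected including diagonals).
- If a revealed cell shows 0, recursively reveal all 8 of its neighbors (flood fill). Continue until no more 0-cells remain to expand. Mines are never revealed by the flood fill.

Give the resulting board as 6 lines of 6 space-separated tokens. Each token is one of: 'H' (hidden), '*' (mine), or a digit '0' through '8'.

H H H H H H
H H H H H H
H H H H H H
H H H H H H
H H H H H H
H H H H H 1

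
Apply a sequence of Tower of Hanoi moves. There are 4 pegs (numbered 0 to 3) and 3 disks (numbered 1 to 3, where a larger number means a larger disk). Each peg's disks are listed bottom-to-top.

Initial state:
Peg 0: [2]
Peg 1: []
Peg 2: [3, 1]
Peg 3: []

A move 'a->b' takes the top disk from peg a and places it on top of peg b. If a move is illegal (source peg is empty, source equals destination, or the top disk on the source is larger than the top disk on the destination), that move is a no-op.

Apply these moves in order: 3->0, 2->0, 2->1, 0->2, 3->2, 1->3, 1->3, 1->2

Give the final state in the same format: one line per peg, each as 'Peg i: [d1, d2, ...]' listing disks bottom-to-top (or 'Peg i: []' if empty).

After move 1 (3->0):
Peg 0: [2]
Peg 1: []
Peg 2: [3, 1]
Peg 3: []

After move 2 (2->0):
Peg 0: [2, 1]
Peg 1: []
Peg 2: [3]
Peg 3: []

After move 3 (2->1):
Peg 0: [2, 1]
Peg 1: [3]
Peg 2: []
Peg 3: []

After move 4 (0->2):
Peg 0: [2]
Peg 1: [3]
Peg 2: [1]
Peg 3: []

After move 5 (3->2):
Peg 0: [2]
Peg 1: [3]
Peg 2: [1]
Peg 3: []

After move 6 (1->3):
Peg 0: [2]
Peg 1: []
Peg 2: [1]
Peg 3: [3]

After move 7 (1->3):
Peg 0: [2]
Peg 1: []
Peg 2: [1]
Peg 3: [3]

After move 8 (1->2):
Peg 0: [2]
Peg 1: []
Peg 2: [1]
Peg 3: [3]

Answer: Peg 0: [2]
Peg 1: []
Peg 2: [1]
Peg 3: [3]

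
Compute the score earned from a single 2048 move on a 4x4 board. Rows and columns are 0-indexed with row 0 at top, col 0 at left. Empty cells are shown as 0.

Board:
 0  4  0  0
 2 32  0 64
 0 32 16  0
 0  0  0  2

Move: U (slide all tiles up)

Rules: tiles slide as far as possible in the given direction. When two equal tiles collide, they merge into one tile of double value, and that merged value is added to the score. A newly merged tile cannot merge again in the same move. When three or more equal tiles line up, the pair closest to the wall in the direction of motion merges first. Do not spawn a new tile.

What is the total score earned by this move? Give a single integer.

Slide up:
col 0: [0, 2, 0, 0] -> [2, 0, 0, 0]  score +0 (running 0)
col 1: [4, 32, 32, 0] -> [4, 64, 0, 0]  score +64 (running 64)
col 2: [0, 0, 16, 0] -> [16, 0, 0, 0]  score +0 (running 64)
col 3: [0, 64, 0, 2] -> [64, 2, 0, 0]  score +0 (running 64)
Board after move:
 2  4 16 64
 0 64  0  2
 0  0  0  0
 0  0  0  0

Answer: 64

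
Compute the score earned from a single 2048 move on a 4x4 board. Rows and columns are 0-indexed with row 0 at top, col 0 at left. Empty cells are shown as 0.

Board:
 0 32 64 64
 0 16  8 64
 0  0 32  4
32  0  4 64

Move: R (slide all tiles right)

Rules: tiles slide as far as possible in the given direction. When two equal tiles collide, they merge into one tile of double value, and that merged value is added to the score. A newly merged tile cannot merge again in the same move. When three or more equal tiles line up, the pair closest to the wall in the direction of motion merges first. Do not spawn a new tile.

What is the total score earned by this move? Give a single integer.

Answer: 128

Derivation:
Slide right:
row 0: [0, 32, 64, 64] -> [0, 0, 32, 128]  score +128 (running 128)
row 1: [0, 16, 8, 64] -> [0, 16, 8, 64]  score +0 (running 128)
row 2: [0, 0, 32, 4] -> [0, 0, 32, 4]  score +0 (running 128)
row 3: [32, 0, 4, 64] -> [0, 32, 4, 64]  score +0 (running 128)
Board after move:
  0   0  32 128
  0  16   8  64
  0   0  32   4
  0  32   4  64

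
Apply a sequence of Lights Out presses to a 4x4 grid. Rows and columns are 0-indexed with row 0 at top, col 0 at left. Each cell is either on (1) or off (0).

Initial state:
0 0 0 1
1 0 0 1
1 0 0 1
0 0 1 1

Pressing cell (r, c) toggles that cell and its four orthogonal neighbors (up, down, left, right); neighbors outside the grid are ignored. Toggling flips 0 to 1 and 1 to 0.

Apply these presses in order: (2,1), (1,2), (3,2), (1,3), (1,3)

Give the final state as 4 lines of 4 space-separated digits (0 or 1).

After press 1 at (2,1):
0 0 0 1
1 1 0 1
0 1 1 1
0 1 1 1

After press 2 at (1,2):
0 0 1 1
1 0 1 0
0 1 0 1
0 1 1 1

After press 3 at (3,2):
0 0 1 1
1 0 1 0
0 1 1 1
0 0 0 0

After press 4 at (1,3):
0 0 1 0
1 0 0 1
0 1 1 0
0 0 0 0

After press 5 at (1,3):
0 0 1 1
1 0 1 0
0 1 1 1
0 0 0 0

Answer: 0 0 1 1
1 0 1 0
0 1 1 1
0 0 0 0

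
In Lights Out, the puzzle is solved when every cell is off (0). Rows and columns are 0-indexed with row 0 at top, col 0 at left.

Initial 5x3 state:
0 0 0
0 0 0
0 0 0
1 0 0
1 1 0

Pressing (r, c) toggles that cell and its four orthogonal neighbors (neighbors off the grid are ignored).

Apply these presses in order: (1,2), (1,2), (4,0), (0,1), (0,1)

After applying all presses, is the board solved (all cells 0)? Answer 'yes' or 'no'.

Answer: yes

Derivation:
After press 1 at (1,2):
0 0 1
0 1 1
0 0 1
1 0 0
1 1 0

After press 2 at (1,2):
0 0 0
0 0 0
0 0 0
1 0 0
1 1 0

After press 3 at (4,0):
0 0 0
0 0 0
0 0 0
0 0 0
0 0 0

After press 4 at (0,1):
1 1 1
0 1 0
0 0 0
0 0 0
0 0 0

After press 5 at (0,1):
0 0 0
0 0 0
0 0 0
0 0 0
0 0 0

Lights still on: 0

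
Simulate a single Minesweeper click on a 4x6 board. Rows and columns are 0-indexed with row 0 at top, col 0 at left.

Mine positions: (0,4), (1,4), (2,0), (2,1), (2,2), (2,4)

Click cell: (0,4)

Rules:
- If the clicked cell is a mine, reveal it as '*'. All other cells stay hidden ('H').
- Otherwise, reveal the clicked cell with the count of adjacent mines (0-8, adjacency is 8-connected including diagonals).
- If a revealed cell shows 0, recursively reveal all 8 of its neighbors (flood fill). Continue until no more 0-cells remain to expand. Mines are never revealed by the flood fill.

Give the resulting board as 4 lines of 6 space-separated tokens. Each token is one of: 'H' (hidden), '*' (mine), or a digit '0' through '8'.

H H H H * H
H H H H H H
H H H H H H
H H H H H H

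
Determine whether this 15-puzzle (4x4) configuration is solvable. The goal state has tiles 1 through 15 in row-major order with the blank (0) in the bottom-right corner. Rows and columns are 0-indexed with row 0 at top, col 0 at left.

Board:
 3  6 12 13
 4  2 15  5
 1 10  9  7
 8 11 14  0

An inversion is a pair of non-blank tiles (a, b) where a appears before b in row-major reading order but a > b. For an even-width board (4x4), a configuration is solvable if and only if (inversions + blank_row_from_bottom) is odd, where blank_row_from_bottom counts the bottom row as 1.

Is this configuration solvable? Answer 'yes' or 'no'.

Answer: no

Derivation:
Inversions: 41
Blank is in row 3 (0-indexed from top), which is row 1 counting from the bottom (bottom = 1).
41 + 1 = 42, which is even, so the puzzle is not solvable.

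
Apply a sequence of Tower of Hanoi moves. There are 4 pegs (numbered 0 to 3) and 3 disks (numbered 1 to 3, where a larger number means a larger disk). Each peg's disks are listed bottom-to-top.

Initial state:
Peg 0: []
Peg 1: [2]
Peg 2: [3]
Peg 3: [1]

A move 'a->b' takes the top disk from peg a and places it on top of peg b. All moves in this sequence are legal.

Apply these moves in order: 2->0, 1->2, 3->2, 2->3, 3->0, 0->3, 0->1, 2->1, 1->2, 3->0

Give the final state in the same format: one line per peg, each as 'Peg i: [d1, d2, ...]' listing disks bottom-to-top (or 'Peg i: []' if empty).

After move 1 (2->0):
Peg 0: [3]
Peg 1: [2]
Peg 2: []
Peg 3: [1]

After move 2 (1->2):
Peg 0: [3]
Peg 1: []
Peg 2: [2]
Peg 3: [1]

After move 3 (3->2):
Peg 0: [3]
Peg 1: []
Peg 2: [2, 1]
Peg 3: []

After move 4 (2->3):
Peg 0: [3]
Peg 1: []
Peg 2: [2]
Peg 3: [1]

After move 5 (3->0):
Peg 0: [3, 1]
Peg 1: []
Peg 2: [2]
Peg 3: []

After move 6 (0->3):
Peg 0: [3]
Peg 1: []
Peg 2: [2]
Peg 3: [1]

After move 7 (0->1):
Peg 0: []
Peg 1: [3]
Peg 2: [2]
Peg 3: [1]

After move 8 (2->1):
Peg 0: []
Peg 1: [3, 2]
Peg 2: []
Peg 3: [1]

After move 9 (1->2):
Peg 0: []
Peg 1: [3]
Peg 2: [2]
Peg 3: [1]

After move 10 (3->0):
Peg 0: [1]
Peg 1: [3]
Peg 2: [2]
Peg 3: []

Answer: Peg 0: [1]
Peg 1: [3]
Peg 2: [2]
Peg 3: []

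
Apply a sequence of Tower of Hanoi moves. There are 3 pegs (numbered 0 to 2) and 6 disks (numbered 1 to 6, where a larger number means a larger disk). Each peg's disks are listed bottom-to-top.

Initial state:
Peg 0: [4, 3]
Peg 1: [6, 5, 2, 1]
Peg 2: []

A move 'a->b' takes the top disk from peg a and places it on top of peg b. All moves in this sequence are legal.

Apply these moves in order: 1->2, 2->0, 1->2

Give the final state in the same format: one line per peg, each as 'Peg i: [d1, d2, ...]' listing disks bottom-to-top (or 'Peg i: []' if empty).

Answer: Peg 0: [4, 3, 1]
Peg 1: [6, 5]
Peg 2: [2]

Derivation:
After move 1 (1->2):
Peg 0: [4, 3]
Peg 1: [6, 5, 2]
Peg 2: [1]

After move 2 (2->0):
Peg 0: [4, 3, 1]
Peg 1: [6, 5, 2]
Peg 2: []

After move 3 (1->2):
Peg 0: [4, 3, 1]
Peg 1: [6, 5]
Peg 2: [2]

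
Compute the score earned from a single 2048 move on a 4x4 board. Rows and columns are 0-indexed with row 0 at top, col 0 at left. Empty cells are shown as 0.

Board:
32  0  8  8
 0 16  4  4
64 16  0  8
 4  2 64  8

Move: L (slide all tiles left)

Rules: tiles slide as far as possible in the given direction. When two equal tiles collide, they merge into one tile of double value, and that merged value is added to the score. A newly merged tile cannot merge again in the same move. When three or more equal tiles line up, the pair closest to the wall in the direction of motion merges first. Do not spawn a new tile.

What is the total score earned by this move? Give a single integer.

Answer: 24

Derivation:
Slide left:
row 0: [32, 0, 8, 8] -> [32, 16, 0, 0]  score +16 (running 16)
row 1: [0, 16, 4, 4] -> [16, 8, 0, 0]  score +8 (running 24)
row 2: [64, 16, 0, 8] -> [64, 16, 8, 0]  score +0 (running 24)
row 3: [4, 2, 64, 8] -> [4, 2, 64, 8]  score +0 (running 24)
Board after move:
32 16  0  0
16  8  0  0
64 16  8  0
 4  2 64  8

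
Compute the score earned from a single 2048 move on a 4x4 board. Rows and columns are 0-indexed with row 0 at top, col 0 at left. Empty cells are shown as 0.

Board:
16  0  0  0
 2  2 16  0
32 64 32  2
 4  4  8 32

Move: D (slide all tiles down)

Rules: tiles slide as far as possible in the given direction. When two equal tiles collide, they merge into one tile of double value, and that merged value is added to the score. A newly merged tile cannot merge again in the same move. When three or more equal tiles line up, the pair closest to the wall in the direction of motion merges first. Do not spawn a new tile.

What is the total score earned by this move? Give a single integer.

Answer: 0

Derivation:
Slide down:
col 0: [16, 2, 32, 4] -> [16, 2, 32, 4]  score +0 (running 0)
col 1: [0, 2, 64, 4] -> [0, 2, 64, 4]  score +0 (running 0)
col 2: [0, 16, 32, 8] -> [0, 16, 32, 8]  score +0 (running 0)
col 3: [0, 0, 2, 32] -> [0, 0, 2, 32]  score +0 (running 0)
Board after move:
16  0  0  0
 2  2 16  0
32 64 32  2
 4  4  8 32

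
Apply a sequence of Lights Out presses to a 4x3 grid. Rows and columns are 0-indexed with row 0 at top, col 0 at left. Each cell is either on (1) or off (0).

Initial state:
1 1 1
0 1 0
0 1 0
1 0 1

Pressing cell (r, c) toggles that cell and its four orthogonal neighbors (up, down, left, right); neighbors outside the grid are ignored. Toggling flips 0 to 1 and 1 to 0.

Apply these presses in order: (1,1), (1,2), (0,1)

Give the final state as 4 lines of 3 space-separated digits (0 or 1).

After press 1 at (1,1):
1 0 1
1 0 1
0 0 0
1 0 1

After press 2 at (1,2):
1 0 0
1 1 0
0 0 1
1 0 1

After press 3 at (0,1):
0 1 1
1 0 0
0 0 1
1 0 1

Answer: 0 1 1
1 0 0
0 0 1
1 0 1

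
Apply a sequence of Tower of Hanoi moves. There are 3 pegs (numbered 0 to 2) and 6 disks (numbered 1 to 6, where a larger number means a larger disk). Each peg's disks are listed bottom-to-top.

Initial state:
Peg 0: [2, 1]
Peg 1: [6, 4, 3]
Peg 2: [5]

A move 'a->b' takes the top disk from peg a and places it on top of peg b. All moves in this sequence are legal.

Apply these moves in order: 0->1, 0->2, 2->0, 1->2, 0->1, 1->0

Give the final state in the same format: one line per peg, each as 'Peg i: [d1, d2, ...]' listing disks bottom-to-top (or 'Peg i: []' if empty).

Answer: Peg 0: [2]
Peg 1: [6, 4, 3]
Peg 2: [5, 1]

Derivation:
After move 1 (0->1):
Peg 0: [2]
Peg 1: [6, 4, 3, 1]
Peg 2: [5]

After move 2 (0->2):
Peg 0: []
Peg 1: [6, 4, 3, 1]
Peg 2: [5, 2]

After move 3 (2->0):
Peg 0: [2]
Peg 1: [6, 4, 3, 1]
Peg 2: [5]

After move 4 (1->2):
Peg 0: [2]
Peg 1: [6, 4, 3]
Peg 2: [5, 1]

After move 5 (0->1):
Peg 0: []
Peg 1: [6, 4, 3, 2]
Peg 2: [5, 1]

After move 6 (1->0):
Peg 0: [2]
Peg 1: [6, 4, 3]
Peg 2: [5, 1]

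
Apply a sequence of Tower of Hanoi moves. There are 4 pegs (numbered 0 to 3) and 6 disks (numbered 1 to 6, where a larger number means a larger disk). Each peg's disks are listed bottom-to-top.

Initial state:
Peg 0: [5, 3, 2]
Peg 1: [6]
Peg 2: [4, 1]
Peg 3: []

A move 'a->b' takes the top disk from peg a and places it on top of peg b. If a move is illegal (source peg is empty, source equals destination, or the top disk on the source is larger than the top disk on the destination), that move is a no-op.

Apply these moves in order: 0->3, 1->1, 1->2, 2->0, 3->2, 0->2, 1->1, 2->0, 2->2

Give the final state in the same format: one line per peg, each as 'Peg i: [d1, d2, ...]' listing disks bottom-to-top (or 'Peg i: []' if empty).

After move 1 (0->3):
Peg 0: [5, 3]
Peg 1: [6]
Peg 2: [4, 1]
Peg 3: [2]

After move 2 (1->1):
Peg 0: [5, 3]
Peg 1: [6]
Peg 2: [4, 1]
Peg 3: [2]

After move 3 (1->2):
Peg 0: [5, 3]
Peg 1: [6]
Peg 2: [4, 1]
Peg 3: [2]

After move 4 (2->0):
Peg 0: [5, 3, 1]
Peg 1: [6]
Peg 2: [4]
Peg 3: [2]

After move 5 (3->2):
Peg 0: [5, 3, 1]
Peg 1: [6]
Peg 2: [4, 2]
Peg 3: []

After move 6 (0->2):
Peg 0: [5, 3]
Peg 1: [6]
Peg 2: [4, 2, 1]
Peg 3: []

After move 7 (1->1):
Peg 0: [5, 3]
Peg 1: [6]
Peg 2: [4, 2, 1]
Peg 3: []

After move 8 (2->0):
Peg 0: [5, 3, 1]
Peg 1: [6]
Peg 2: [4, 2]
Peg 3: []

After move 9 (2->2):
Peg 0: [5, 3, 1]
Peg 1: [6]
Peg 2: [4, 2]
Peg 3: []

Answer: Peg 0: [5, 3, 1]
Peg 1: [6]
Peg 2: [4, 2]
Peg 3: []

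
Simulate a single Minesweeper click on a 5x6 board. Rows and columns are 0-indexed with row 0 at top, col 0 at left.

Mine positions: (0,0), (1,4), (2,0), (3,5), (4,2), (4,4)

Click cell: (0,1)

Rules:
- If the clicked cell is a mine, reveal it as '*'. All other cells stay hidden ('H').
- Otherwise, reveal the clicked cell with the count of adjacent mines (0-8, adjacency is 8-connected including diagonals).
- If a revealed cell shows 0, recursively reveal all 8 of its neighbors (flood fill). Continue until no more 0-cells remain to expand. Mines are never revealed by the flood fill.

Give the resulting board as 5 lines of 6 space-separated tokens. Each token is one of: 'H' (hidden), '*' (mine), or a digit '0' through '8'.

H 1 H H H H
H H H H H H
H H H H H H
H H H H H H
H H H H H H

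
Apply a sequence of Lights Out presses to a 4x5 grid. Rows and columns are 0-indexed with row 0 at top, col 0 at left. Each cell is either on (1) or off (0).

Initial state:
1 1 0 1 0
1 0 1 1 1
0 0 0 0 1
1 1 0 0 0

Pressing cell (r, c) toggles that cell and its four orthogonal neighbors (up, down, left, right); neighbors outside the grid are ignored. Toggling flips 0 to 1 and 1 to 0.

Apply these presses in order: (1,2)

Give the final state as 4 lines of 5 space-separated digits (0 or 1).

After press 1 at (1,2):
1 1 1 1 0
1 1 0 0 1
0 0 1 0 1
1 1 0 0 0

Answer: 1 1 1 1 0
1 1 0 0 1
0 0 1 0 1
1 1 0 0 0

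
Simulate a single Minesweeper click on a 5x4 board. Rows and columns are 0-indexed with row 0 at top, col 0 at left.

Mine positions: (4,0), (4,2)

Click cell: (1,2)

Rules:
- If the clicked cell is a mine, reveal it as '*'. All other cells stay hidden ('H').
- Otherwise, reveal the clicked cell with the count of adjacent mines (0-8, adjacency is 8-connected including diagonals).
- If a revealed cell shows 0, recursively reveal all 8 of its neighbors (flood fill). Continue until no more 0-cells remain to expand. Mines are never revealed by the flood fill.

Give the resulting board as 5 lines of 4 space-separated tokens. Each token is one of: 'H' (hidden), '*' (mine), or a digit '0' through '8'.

0 0 0 0
0 0 0 0
0 0 0 0
1 2 1 1
H H H H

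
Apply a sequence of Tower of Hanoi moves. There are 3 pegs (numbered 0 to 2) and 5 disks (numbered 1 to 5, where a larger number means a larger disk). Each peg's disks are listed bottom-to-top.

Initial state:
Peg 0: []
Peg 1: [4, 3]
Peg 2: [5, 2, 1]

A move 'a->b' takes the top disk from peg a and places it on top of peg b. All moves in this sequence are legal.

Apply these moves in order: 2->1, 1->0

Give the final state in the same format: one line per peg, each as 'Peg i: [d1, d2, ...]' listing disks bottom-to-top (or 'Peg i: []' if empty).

Answer: Peg 0: [1]
Peg 1: [4, 3]
Peg 2: [5, 2]

Derivation:
After move 1 (2->1):
Peg 0: []
Peg 1: [4, 3, 1]
Peg 2: [5, 2]

After move 2 (1->0):
Peg 0: [1]
Peg 1: [4, 3]
Peg 2: [5, 2]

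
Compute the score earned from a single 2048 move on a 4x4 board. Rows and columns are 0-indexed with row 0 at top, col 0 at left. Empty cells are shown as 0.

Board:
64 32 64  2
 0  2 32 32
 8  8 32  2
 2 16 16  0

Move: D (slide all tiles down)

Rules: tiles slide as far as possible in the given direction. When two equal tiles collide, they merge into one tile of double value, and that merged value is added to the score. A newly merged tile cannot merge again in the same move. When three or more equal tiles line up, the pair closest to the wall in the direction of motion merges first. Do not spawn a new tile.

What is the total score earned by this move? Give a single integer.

Slide down:
col 0: [64, 0, 8, 2] -> [0, 64, 8, 2]  score +0 (running 0)
col 1: [32, 2, 8, 16] -> [32, 2, 8, 16]  score +0 (running 0)
col 2: [64, 32, 32, 16] -> [0, 64, 64, 16]  score +64 (running 64)
col 3: [2, 32, 2, 0] -> [0, 2, 32, 2]  score +0 (running 64)
Board after move:
 0 32  0  0
64  2 64  2
 8  8 64 32
 2 16 16  2

Answer: 64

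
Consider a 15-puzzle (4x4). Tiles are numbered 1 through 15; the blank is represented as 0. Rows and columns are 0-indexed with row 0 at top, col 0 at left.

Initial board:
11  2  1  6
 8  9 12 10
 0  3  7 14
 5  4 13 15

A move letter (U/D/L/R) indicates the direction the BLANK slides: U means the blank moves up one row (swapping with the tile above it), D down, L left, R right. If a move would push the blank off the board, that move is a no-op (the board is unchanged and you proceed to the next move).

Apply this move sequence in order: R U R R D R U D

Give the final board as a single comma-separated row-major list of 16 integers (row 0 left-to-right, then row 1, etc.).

Answer: 11, 2, 1, 6, 8, 12, 10, 14, 3, 9, 7, 0, 5, 4, 13, 15

Derivation:
After move 1 (R):
11  2  1  6
 8  9 12 10
 3  0  7 14
 5  4 13 15

After move 2 (U):
11  2  1  6
 8  0 12 10
 3  9  7 14
 5  4 13 15

After move 3 (R):
11  2  1  6
 8 12  0 10
 3  9  7 14
 5  4 13 15

After move 4 (R):
11  2  1  6
 8 12 10  0
 3  9  7 14
 5  4 13 15

After move 5 (D):
11  2  1  6
 8 12 10 14
 3  9  7  0
 5  4 13 15

After move 6 (R):
11  2  1  6
 8 12 10 14
 3  9  7  0
 5  4 13 15

After move 7 (U):
11  2  1  6
 8 12 10  0
 3  9  7 14
 5  4 13 15

After move 8 (D):
11  2  1  6
 8 12 10 14
 3  9  7  0
 5  4 13 15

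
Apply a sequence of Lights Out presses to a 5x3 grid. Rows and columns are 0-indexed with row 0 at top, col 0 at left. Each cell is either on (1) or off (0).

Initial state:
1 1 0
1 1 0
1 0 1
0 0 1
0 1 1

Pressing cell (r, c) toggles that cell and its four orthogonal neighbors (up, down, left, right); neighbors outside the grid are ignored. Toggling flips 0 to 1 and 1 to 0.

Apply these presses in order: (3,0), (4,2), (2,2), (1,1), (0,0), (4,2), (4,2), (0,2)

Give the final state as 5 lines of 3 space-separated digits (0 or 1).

After press 1 at (3,0):
1 1 0
1 1 0
0 0 1
1 1 1
1 1 1

After press 2 at (4,2):
1 1 0
1 1 0
0 0 1
1 1 0
1 0 0

After press 3 at (2,2):
1 1 0
1 1 1
0 1 0
1 1 1
1 0 0

After press 4 at (1,1):
1 0 0
0 0 0
0 0 0
1 1 1
1 0 0

After press 5 at (0,0):
0 1 0
1 0 0
0 0 0
1 1 1
1 0 0

After press 6 at (4,2):
0 1 0
1 0 0
0 0 0
1 1 0
1 1 1

After press 7 at (4,2):
0 1 0
1 0 0
0 0 0
1 1 1
1 0 0

After press 8 at (0,2):
0 0 1
1 0 1
0 0 0
1 1 1
1 0 0

Answer: 0 0 1
1 0 1
0 0 0
1 1 1
1 0 0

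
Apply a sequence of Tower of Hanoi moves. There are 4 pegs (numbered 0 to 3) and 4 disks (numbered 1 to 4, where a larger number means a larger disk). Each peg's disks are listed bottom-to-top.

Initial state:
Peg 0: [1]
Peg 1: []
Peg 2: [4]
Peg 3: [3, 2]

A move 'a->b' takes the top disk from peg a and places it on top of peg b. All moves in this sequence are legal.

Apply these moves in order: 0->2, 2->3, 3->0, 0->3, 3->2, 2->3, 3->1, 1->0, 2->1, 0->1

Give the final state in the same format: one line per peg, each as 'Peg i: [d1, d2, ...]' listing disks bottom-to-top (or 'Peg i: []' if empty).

Answer: Peg 0: []
Peg 1: [4, 1]
Peg 2: []
Peg 3: [3, 2]

Derivation:
After move 1 (0->2):
Peg 0: []
Peg 1: []
Peg 2: [4, 1]
Peg 3: [3, 2]

After move 2 (2->3):
Peg 0: []
Peg 1: []
Peg 2: [4]
Peg 3: [3, 2, 1]

After move 3 (3->0):
Peg 0: [1]
Peg 1: []
Peg 2: [4]
Peg 3: [3, 2]

After move 4 (0->3):
Peg 0: []
Peg 1: []
Peg 2: [4]
Peg 3: [3, 2, 1]

After move 5 (3->2):
Peg 0: []
Peg 1: []
Peg 2: [4, 1]
Peg 3: [3, 2]

After move 6 (2->3):
Peg 0: []
Peg 1: []
Peg 2: [4]
Peg 3: [3, 2, 1]

After move 7 (3->1):
Peg 0: []
Peg 1: [1]
Peg 2: [4]
Peg 3: [3, 2]

After move 8 (1->0):
Peg 0: [1]
Peg 1: []
Peg 2: [4]
Peg 3: [3, 2]

After move 9 (2->1):
Peg 0: [1]
Peg 1: [4]
Peg 2: []
Peg 3: [3, 2]

After move 10 (0->1):
Peg 0: []
Peg 1: [4, 1]
Peg 2: []
Peg 3: [3, 2]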